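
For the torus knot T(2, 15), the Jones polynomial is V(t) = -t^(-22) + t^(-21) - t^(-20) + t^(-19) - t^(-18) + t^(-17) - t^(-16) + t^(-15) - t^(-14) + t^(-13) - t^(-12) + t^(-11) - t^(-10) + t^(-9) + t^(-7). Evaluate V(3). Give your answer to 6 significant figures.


Substituting t = 3 into V(t) = -t^(-22) + t^(-21) - t^(-20) + t^(-19) - t^(-18) + t^(-17) - t^(-16) + t^(-15) - t^(-14) + t^(-13) - t^(-12) + t^(-11) - t^(-10) + t^(-9) + t^(-7):
  (-)t^(-22) = -3.18664e-11
  (+)t^(-21) = 9.55991e-11
  (-)t^(-20) = -2.86797e-10
  (+)t^(-19) = 8.60392e-10
  (-)t^(-18) = -2.58117e-09
  (+)t^(-17) = 7.74352e-09
  (-)t^(-16) = -2.32306e-08
  (+)t^(-15) = 6.96917e-08
  (-)t^(-14) = -2.09075e-07
  (+)t^(-13) = 6.27225e-07
  (-)t^(-12) = -1.88168e-06
  (+)t^(-11) = 5.64503e-06
  (-)t^(-10) = -1.69351e-05
  (+)t^(-9) = 5.08053e-05
  (+)t^(-7) = 0.000457247
Sum = (-3.18664e-11) + (9.55991e-11) + (-2.86797e-10) + (8.60392e-10) + (-2.58117e-09) + (7.74352e-09) + (-2.32306e-08) + (6.96917e-08) + (-2.09075e-07) + (6.27225e-07) + (-1.88168e-06) + (5.64503e-06) + (-1.69351e-05) + (5.08053e-05) + (0.000457247)
= 0.0004953513104
Rounded to 6 significant figures: 0.000495351

0.000495351


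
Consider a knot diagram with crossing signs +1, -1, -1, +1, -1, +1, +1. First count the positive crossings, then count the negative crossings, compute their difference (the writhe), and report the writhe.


Step 1: Count positive crossings (+1).
Positive crossings: 4
Step 2: Count negative crossings (-1).
Negative crossings: 3
Step 3: Writhe = (positive) - (negative)
w = 4 - 3 = 1
Step 4: |w| = 1, and w is positive

1


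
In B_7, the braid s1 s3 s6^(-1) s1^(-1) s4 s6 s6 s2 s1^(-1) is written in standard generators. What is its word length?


The word length counts the number of generators (including inverses).
Listing each generator: s1, s3, s6^(-1), s1^(-1), s4, s6, s6, s2, s1^(-1)
There are 9 generators in this braid word.

9


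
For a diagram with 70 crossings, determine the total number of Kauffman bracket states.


Each crossing contributes 2 choices (A-smoothing or B-smoothing).
Total states = 2^70 = 1180591620717411303424

1180591620717411303424


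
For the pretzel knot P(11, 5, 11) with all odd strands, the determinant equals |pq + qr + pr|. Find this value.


Step 1: Compute pq + qr + pr.
pq = 11*5 = 55
qr = 5*11 = 55
pr = 11*11 = 121
pq + qr + pr = 55 + 55 + 121 = 231
Step 2: Take absolute value.
det(P(11,5,11)) = |231| = 231

231


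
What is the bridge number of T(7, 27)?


The bridge number of T(p,q) is min(p,q).
min(7, 27) = 7

7


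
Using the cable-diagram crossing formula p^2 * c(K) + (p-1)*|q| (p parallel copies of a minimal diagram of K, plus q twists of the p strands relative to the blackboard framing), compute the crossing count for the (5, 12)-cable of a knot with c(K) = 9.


Step 1: Each of the c(K) crossings of the companion diagram becomes p*p = p^2 crossings among the p parallel strands, and each of the |q| twists s_1 s_2 ... s_(p-1) adds (p-1) crossings.
  Crossings = p^2 * c(K) + (p-1)*|q|
Step 2: = 5^2 * 9 + (5-1)*12
Step 3: = 25*9 + 4*12
Step 4: = 225 + 48 = 273

273


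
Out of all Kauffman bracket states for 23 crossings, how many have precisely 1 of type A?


We choose which 1 of 23 crossings get A-smoothings.
C(23, 1) = 23! / (1! * 22!)
= 23

23


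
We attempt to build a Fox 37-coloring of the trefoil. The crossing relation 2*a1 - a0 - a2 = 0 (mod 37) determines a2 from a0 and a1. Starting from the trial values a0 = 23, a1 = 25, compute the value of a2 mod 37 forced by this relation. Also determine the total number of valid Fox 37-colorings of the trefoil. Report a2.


Step 1: Apply the given crossing relation 2*a1 - a0 - a2 = 0 (mod 37).
  a2 = 2*a1 - a0 mod 37
  a2 = 2*25 - 23 mod 37
  a2 = 50 - 23 mod 37
  a2 = 27 mod 37 = 27
Step 2: The trefoil has determinant 3.
  Number of Fox p-colorings (p prime) is p^2 if p = 3, else p.
  Since 37 does not divide 3, only trivial (constant) colorings exist.
  (So the trial a0 = 23, a1 = 25 with a0 != a1 does NOT extend to a valid coloring of the whole trefoil: the other two crossing relations require 3*(a1 - a0) = 0 (mod 37), which fails.)
  Total colorings = 37
Step 3: a2 = 27, total Fox 37-colorings = 37

27


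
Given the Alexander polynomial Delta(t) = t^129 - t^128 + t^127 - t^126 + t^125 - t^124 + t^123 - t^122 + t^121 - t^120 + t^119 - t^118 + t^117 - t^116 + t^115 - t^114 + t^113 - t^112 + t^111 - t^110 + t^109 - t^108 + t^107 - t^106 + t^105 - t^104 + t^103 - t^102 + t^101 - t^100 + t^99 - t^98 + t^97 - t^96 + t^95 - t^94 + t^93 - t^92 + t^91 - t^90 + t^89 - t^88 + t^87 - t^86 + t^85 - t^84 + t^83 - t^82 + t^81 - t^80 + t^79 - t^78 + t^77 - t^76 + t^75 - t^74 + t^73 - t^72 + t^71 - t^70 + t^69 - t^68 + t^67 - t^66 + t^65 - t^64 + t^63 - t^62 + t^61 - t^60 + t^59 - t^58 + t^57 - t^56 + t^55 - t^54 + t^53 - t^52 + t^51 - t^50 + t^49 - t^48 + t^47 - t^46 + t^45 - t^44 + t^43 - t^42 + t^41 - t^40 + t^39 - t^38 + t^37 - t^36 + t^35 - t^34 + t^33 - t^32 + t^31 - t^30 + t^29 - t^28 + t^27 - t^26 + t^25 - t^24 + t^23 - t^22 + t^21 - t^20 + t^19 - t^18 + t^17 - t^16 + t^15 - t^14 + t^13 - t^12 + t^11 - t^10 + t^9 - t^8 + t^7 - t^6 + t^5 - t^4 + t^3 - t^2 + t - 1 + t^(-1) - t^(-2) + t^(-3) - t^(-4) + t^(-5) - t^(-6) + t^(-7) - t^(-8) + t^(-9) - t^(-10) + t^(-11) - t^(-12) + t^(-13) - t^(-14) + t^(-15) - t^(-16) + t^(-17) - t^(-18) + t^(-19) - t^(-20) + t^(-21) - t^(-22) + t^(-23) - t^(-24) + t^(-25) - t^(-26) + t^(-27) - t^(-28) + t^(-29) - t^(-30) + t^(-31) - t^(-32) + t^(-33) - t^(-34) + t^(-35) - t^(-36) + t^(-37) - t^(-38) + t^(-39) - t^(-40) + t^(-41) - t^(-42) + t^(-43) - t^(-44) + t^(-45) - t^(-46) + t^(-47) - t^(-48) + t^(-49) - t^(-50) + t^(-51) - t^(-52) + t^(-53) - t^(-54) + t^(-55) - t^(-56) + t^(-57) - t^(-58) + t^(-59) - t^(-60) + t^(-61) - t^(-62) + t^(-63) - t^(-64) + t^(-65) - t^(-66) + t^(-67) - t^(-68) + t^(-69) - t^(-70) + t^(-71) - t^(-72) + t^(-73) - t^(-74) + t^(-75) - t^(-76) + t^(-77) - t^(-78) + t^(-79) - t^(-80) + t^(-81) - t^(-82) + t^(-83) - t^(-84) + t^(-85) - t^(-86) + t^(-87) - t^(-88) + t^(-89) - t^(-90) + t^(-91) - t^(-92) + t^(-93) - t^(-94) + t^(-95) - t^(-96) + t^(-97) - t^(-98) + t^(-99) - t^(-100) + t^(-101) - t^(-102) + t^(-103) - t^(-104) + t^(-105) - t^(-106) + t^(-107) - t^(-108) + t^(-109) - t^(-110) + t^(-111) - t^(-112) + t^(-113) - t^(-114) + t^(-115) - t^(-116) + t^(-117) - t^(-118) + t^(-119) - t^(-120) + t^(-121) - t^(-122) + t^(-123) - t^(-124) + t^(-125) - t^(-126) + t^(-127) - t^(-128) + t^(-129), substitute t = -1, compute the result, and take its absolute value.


Step 1: The polynomial has 259 terms with alternating signs, exponents from 129 down to -129.
Step 2: Substitute t = -1. The i-th term has coefficient (-1)^i and exponent (m-i),
  so its value is (-1)^i * (-1)^(m-i) = (-1)^m = -1 for every i.
Step 3: All 259 terms equal -1, so Delta(-1) = 259 * (-1) = -259
Step 4: |Delta(-1)| = 259

259


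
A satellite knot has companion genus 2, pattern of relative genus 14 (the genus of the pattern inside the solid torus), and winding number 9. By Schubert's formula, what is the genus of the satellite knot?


Schubert: g(satellite) = g_rel(pattern) + |winding| * g(companion),
where g_rel(pattern) is the genus of the pattern relative to the solid torus.
= 14 + 9 * 2
= 14 + 18 = 32

32


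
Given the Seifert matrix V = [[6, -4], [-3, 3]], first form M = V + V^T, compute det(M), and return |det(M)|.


Step 1: Form V + V^T where V = [[6, -4], [-3, 3]]
  V^T = [[6, -3], [-4, 3]]
  V + V^T = [[12, -7], [-7, 6]]
Step 2: det(V + V^T) = 12*6 - (-7)*(-7)
  = 72 - 49 = 23
Step 3: Knot determinant = |det(V + V^T)| = |23| = 23

23


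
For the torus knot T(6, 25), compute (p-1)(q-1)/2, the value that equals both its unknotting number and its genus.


For a torus knot T(p,q), both the unknotting number and genus equal (p-1)(q-1)/2.
= (6-1)(25-1)/2
= 5*24/2
= 120/2 = 60

60


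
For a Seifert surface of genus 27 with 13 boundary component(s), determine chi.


chi = 2 - 2g - b
= 2 - 2*27 - 13
= 2 - 54 - 13 = -65

-65


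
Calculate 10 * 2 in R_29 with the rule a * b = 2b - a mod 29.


10 * 2 = 2*2 - 10 mod 29
= 4 - 10 mod 29
= -6 mod 29 = 23

23


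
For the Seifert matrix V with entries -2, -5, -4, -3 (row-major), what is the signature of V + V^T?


Step 1: V + V^T = [[-4, -9], [-9, -6]]
Step 2: trace = -10, det = -57
Step 3: Discriminant = (-10)^2 - 4*(-57) = 328
Step 4: Eigenvalues: 4.05539, -14.0554
Step 5: Signature = (# positive eigenvalues) - (# negative eigenvalues) = 0

0


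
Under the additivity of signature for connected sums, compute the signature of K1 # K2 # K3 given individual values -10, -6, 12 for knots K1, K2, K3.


The signature is additive under connected sum.
signature(K1 # K2 # K3) = (-10) + (-6) + (12)
= -4

-4


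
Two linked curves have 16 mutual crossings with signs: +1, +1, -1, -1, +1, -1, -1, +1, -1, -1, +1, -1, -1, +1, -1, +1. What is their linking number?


Step 1: Count positive crossings: 7
Step 2: Count negative crossings: 9
Step 3: Sum of signs = 7 - 9 = -2
Step 4: Linking number = sum/2 = -2/2 = -1

-1


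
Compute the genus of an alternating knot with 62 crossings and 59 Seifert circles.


For alternating knots, g = (c - s + 1)/2.
= (62 - 59 + 1)/2
= 4/2 = 2

2


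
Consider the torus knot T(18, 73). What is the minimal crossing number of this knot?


For a torus knot T(p, q) with gcd(p,q)=1,
the crossing number is min(p*(q-1), q*(p-1)).
p*(q-1) = 18*72 = 1296
q*(p-1) = 73*17 = 1241
min(1296, 1241) = 1241

1241


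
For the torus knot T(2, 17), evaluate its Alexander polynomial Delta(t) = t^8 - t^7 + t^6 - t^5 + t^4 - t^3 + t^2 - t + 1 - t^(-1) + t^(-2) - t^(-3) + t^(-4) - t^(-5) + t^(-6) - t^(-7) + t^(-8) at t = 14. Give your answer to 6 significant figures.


Substituting t = 14 into Delta(t) = t^8 - t^7 + t^6 - t^5 + t^4 - t^3 + t^2 - t + 1 - t^(-1) + t^(-2) - t^(-3) + t^(-4) - t^(-5) + t^(-6) - t^(-7) + t^(-8):
Term values: (1475789056) + (-105413504) + (7529536) + (-537824) + (38416) + (-2744) + (196) + (-14) + (1) + (-0.0714286) + (0.00510204) + (-0.000364431) + (2.60308e-05) + (-1.85934e-06) + (1.3281e-07) + (-9.48645e-09) + (6.77604e-10)
Sum = 1377403119
Rounded to 6 significant figures: 1.3774e+09

1.3774e+09


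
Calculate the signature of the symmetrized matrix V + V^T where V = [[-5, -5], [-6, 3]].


Step 1: V + V^T = [[-10, -11], [-11, 6]]
Step 2: trace = -4, det = -181
Step 3: Discriminant = (-4)^2 - 4*(-181) = 740
Step 4: Eigenvalues: 11.6015, -15.6015
Step 5: Signature = (# positive eigenvalues) - (# negative eigenvalues) = 0

0


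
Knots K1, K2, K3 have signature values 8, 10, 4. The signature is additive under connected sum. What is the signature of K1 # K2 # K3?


The signature is additive under connected sum.
signature(K1 # K2 # K3) = (8) + (10) + (4)
= 22

22


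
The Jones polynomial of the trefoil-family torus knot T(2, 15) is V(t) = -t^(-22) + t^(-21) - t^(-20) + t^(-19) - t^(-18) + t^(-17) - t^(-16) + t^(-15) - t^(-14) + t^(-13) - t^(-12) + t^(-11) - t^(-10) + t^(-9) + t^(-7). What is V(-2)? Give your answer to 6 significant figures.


Substituting t = -2 into V(t) = -t^(-22) + t^(-21) - t^(-20) + t^(-19) - t^(-18) + t^(-17) - t^(-16) + t^(-15) - t^(-14) + t^(-13) - t^(-12) + t^(-11) - t^(-10) + t^(-9) + t^(-7):
  (-)t^(-22) = -2.38419e-07
  (+)t^(-21) = -4.76837e-07
  (-)t^(-20) = -9.53674e-07
  (+)t^(-19) = -1.90735e-06
  (-)t^(-18) = -3.8147e-06
  (+)t^(-17) = -7.62939e-06
  (-)t^(-16) = -1.52588e-05
  (+)t^(-15) = -3.05176e-05
  (-)t^(-14) = -6.10352e-05
  (+)t^(-13) = -0.00012207
  (-)t^(-12) = -0.000244141
  (+)t^(-11) = -0.000488281
  (-)t^(-10) = -0.000976562
  (+)t^(-9) = -0.00195312
  (+)t^(-7) = -0.0078125
Sum = (-2.38419e-07) + (-4.76837e-07) + (-9.53674e-07) + (-1.90735e-06) + (-3.8147e-06) + (-7.62939e-06) + (-1.52588e-05) + (-3.05176e-05) + (-6.10352e-05) + (-0.00012207) + (-0.000244141) + (-0.000488281) + (-0.000976562) + (-0.00195312) + (-0.0078125)
= -0.01171851158
Rounded to 6 significant figures: -0.0117185

-0.0117185


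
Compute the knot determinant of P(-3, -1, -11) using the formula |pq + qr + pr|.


Step 1: Compute pq + qr + pr.
pq = (-3)*(-1) = 3
qr = (-1)*(-11) = 11
pr = (-3)*(-11) = 33
pq + qr + pr = 3 + 11 + 33 = 47
Step 2: Take absolute value.
det(P(-3,-1,-11)) = |47| = 47

47


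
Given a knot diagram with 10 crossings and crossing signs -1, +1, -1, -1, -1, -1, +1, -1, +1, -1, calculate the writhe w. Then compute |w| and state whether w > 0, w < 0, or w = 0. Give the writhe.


Step 1: Count positive crossings (+1).
Positive crossings: 3
Step 2: Count negative crossings (-1).
Negative crossings: 7
Step 3: Writhe = (positive) - (negative)
w = 3 - 7 = -4
Step 4: |w| = 4, and w is negative

-4


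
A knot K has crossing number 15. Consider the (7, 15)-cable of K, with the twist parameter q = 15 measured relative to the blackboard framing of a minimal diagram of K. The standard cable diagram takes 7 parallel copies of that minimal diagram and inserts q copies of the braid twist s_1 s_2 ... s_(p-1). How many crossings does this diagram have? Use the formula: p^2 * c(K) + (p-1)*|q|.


Step 1: Each of the c(K) crossings of the companion diagram becomes p*p = p^2 crossings among the p parallel strands, and each of the |q| twists s_1 s_2 ... s_(p-1) adds (p-1) crossings.
  Crossings = p^2 * c(K) + (p-1)*|q|
Step 2: = 7^2 * 15 + (7-1)*15
Step 3: = 49*15 + 6*15
Step 4: = 735 + 90 = 825

825


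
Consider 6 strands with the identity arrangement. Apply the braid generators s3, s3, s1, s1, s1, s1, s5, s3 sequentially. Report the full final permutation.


Starting with identity [1, 2, 3, 4, 5, 6].
Apply generators in sequence:
  After s3: [1, 2, 4, 3, 5, 6]
  After s3: [1, 2, 3, 4, 5, 6]
  After s1: [2, 1, 3, 4, 5, 6]
  After s1: [1, 2, 3, 4, 5, 6]
  After s1: [2, 1, 3, 4, 5, 6]
  After s1: [1, 2, 3, 4, 5, 6]
  After s5: [1, 2, 3, 4, 6, 5]
  After s3: [1, 2, 4, 3, 6, 5]
Final permutation: [1, 2, 4, 3, 6, 5]

[1, 2, 4, 3, 6, 5]


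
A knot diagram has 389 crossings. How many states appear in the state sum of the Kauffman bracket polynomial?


Each crossing contributes 2 choices (A-smoothing or B-smoothing).
Total states = 2^389 = 1260864198284623334792929283204595641762551656654894293374345388935863096687910739565256520156317300505812095689818112

1260864198284623334792929283204595641762551656654894293374345388935863096687910739565256520156317300505812095689818112


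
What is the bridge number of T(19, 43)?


The bridge number of T(p,q) is min(p,q).
min(19, 43) = 19

19


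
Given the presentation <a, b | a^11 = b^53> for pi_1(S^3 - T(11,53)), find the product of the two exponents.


The relation is a^11 = b^53.
Product of exponents = 11 * 53
= 583

583


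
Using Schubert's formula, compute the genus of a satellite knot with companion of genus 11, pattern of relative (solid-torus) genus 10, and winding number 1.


Schubert: g(satellite) = g_rel(pattern) + |winding| * g(companion),
where g_rel(pattern) is the genus of the pattern relative to the solid torus.
= 10 + 1 * 11
= 10 + 11 = 21

21


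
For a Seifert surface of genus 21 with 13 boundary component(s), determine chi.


chi = 2 - 2g - b
= 2 - 2*21 - 13
= 2 - 42 - 13 = -53

-53


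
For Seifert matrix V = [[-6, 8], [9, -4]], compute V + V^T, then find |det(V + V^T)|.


Step 1: Form V + V^T where V = [[-6, 8], [9, -4]]
  V^T = [[-6, 9], [8, -4]]
  V + V^T = [[-12, 17], [17, -8]]
Step 2: det(V + V^T) = (-12)*(-8) - 17*17
  = 96 - 289 = -193
Step 3: Knot determinant = |det(V + V^T)| = |-193| = 193

193


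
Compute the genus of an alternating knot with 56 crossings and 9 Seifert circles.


For alternating knots, g = (c - s + 1)/2.
= (56 - 9 + 1)/2
= 48/2 = 24

24


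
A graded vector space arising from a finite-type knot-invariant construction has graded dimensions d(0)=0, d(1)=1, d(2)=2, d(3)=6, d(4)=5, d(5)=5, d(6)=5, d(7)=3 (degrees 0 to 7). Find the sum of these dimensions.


Total dimension = d(0) + d(1) + ... + d(7)
= 0 + 1 + 2 + 6 + 5 + 5 + 5 + 3
= 27

27


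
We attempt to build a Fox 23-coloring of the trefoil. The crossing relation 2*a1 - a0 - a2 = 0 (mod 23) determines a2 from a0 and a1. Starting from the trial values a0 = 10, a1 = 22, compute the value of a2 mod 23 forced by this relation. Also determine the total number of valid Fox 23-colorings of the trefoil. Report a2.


Step 1: Apply the given crossing relation 2*a1 - a0 - a2 = 0 (mod 23).
  a2 = 2*a1 - a0 mod 23
  a2 = 2*22 - 10 mod 23
  a2 = 44 - 10 mod 23
  a2 = 34 mod 23 = 11
Step 2: The trefoil has determinant 3.
  Number of Fox p-colorings (p prime) is p^2 if p = 3, else p.
  Since 23 does not divide 3, only trivial (constant) colorings exist.
  (So the trial a0 = 10, a1 = 22 with a0 != a1 does NOT extend to a valid coloring of the whole trefoil: the other two crossing relations require 3*(a1 - a0) = 0 (mod 23), which fails.)
  Total colorings = 23
Step 3: a2 = 11, total Fox 23-colorings = 23

11


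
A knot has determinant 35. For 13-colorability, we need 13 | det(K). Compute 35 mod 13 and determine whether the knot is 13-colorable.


Step 1: A knot is p-colorable if and only if p divides its determinant.
Step 2: Compute 35 mod 13.
35 = 2 * 13 + 9
Step 3: 35 mod 13 = 9
Step 4: The knot is 13-colorable: no

9


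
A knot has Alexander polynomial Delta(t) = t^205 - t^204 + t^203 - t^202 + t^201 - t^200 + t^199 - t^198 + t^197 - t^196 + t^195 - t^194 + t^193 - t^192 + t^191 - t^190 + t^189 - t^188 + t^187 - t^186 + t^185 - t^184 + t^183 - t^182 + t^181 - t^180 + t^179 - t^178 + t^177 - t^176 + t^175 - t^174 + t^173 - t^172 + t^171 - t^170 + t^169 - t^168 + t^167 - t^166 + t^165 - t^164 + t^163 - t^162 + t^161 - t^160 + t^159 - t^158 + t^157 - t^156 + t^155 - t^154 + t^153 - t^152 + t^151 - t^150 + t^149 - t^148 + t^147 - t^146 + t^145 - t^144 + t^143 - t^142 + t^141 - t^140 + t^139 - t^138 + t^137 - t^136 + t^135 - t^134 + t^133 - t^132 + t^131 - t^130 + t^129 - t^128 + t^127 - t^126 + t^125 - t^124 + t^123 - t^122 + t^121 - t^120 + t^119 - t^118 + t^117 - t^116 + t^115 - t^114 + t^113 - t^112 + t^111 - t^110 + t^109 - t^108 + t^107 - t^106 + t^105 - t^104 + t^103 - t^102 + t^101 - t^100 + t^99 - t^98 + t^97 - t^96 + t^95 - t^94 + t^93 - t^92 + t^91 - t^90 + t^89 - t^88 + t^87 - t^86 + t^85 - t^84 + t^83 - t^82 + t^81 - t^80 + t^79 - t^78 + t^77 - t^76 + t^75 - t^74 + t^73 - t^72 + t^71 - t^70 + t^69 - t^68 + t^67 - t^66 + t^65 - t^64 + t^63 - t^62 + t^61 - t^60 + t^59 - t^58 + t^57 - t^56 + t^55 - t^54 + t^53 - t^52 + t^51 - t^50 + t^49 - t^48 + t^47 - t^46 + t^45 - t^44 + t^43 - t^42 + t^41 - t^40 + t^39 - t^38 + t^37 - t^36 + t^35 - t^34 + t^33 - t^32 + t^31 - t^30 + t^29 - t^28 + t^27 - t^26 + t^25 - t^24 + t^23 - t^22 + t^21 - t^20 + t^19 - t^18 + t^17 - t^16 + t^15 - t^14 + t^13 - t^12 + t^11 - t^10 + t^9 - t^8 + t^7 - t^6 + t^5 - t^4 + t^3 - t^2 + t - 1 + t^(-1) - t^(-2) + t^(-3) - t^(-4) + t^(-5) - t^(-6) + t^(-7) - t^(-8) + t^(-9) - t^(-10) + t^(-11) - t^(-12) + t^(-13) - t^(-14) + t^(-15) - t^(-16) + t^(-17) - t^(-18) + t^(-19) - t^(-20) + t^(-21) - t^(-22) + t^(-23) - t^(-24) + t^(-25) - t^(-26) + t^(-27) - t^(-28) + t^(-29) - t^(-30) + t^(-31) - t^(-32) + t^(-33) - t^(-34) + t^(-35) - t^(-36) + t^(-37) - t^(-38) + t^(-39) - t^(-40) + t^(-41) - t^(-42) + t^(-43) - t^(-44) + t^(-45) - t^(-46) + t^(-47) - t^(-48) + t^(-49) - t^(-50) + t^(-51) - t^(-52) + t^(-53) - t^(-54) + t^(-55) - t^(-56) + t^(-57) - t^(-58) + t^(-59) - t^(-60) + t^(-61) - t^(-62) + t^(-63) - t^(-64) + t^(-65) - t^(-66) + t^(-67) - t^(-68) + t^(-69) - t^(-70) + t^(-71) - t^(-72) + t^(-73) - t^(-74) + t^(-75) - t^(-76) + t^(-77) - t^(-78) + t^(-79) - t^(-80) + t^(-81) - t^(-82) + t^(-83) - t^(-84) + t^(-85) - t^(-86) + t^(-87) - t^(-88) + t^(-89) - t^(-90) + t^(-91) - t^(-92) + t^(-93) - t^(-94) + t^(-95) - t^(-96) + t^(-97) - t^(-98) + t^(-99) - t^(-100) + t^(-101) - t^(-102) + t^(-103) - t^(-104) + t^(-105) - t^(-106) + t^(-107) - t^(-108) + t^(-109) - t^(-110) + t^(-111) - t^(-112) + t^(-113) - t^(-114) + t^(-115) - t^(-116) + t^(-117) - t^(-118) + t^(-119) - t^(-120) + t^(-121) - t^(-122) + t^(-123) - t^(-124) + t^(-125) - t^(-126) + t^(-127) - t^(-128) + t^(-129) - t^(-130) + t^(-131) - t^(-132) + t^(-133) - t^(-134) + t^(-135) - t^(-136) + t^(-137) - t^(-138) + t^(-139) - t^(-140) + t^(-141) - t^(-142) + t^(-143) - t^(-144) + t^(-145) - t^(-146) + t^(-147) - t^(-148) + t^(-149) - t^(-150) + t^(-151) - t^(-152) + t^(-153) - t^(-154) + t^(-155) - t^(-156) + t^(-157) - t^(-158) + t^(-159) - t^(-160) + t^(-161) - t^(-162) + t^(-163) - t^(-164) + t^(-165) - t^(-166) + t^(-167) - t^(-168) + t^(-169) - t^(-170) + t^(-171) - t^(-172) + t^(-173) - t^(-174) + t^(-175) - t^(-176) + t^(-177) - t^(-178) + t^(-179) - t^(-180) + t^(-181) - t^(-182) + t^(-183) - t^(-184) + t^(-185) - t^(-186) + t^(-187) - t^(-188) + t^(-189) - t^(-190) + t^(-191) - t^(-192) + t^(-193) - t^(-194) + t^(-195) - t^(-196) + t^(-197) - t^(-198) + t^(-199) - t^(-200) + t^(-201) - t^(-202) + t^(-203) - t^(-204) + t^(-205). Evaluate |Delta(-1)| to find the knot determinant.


Step 1: The polynomial has 411 terms with alternating signs, exponents from 205 down to -205.
Step 2: Substitute t = -1. The i-th term has coefficient (-1)^i and exponent (m-i),
  so its value is (-1)^i * (-1)^(m-i) = (-1)^m = -1 for every i.
Step 3: All 411 terms equal -1, so Delta(-1) = 411 * (-1) = -411
Step 4: |Delta(-1)| = 411

411


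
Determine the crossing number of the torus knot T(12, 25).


For a torus knot T(p, q) with gcd(p,q)=1,
the crossing number is min(p*(q-1), q*(p-1)).
p*(q-1) = 12*24 = 288
q*(p-1) = 25*11 = 275
min(288, 275) = 275

275


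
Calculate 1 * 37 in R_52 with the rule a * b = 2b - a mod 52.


1 * 37 = 2*37 - 1 mod 52
= 74 - 1 mod 52
= 73 mod 52 = 21

21


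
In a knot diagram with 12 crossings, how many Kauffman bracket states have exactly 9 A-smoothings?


We choose which 9 of 12 crossings get A-smoothings.
C(12, 9) = 12! / (9! * 3!)
= 220

220


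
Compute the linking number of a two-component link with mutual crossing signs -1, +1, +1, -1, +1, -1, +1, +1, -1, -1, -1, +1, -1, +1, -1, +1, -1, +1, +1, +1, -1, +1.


Step 1: Count positive crossings: 12
Step 2: Count negative crossings: 10
Step 3: Sum of signs = 12 - 10 = 2
Step 4: Linking number = sum/2 = 2/2 = 1

1


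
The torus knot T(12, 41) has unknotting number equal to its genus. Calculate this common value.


For a torus knot T(p,q), both the unknotting number and genus equal (p-1)(q-1)/2.
= (12-1)(41-1)/2
= 11*40/2
= 440/2 = 220

220


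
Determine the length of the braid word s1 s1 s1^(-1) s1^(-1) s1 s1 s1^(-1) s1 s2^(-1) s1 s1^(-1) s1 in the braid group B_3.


The word length counts the number of generators (including inverses).
Listing each generator: s1, s1, s1^(-1), s1^(-1), s1, s1, s1^(-1), s1, s2^(-1), s1, s1^(-1), s1
There are 12 generators in this braid word.

12


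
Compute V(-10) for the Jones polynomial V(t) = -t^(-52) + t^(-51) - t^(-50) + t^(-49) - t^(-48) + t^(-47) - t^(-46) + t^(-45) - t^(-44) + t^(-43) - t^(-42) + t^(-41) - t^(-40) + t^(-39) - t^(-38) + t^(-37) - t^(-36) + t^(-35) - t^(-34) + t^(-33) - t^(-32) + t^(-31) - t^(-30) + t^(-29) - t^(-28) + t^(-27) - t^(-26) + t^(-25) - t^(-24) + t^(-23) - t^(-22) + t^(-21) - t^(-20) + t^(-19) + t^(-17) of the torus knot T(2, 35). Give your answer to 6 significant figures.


Substituting t = -10 into V(t) = -t^(-52) + t^(-51) - t^(-50) + t^(-49) - t^(-48) + t^(-47) - t^(-46) + t^(-45) - t^(-44) + t^(-43) - t^(-42) + t^(-41) - t^(-40) + t^(-39) - t^(-38) + t^(-37) - t^(-36) + t^(-35) - t^(-34) + t^(-33) - t^(-32) + t^(-31) - t^(-30) + t^(-29) - t^(-28) + t^(-27) - t^(-26) + t^(-25) - t^(-24) + t^(-23) - t^(-22) + t^(-21) - t^(-20) + t^(-19) + t^(-17):
  (-)t^(-52) = -1e-52
  (+)t^(-51) = -1e-51
  (-)t^(-50) = -1e-50
  (+)t^(-49) = -1e-49
  (-)t^(-48) = -1e-48
  (+)t^(-47) = -1e-47
  (-)t^(-46) = -1e-46
  (+)t^(-45) = -1e-45
  (-)t^(-44) = -1e-44
  (+)t^(-43) = -1e-43
  (-)t^(-42) = -1e-42
  (+)t^(-41) = -1e-41
  (-)t^(-40) = -1e-40
  (+)t^(-39) = -1e-39
  (-)t^(-38) = -1e-38
  (+)t^(-37) = -1e-37
  (-)t^(-36) = -1e-36
  (+)t^(-35) = -1e-35
  (-)t^(-34) = -1e-34
  (+)t^(-33) = -1e-33
  (-)t^(-32) = -1e-32
  (+)t^(-31) = -1e-31
  (-)t^(-30) = -1e-30
  (+)t^(-29) = -1e-29
  (-)t^(-28) = -1e-28
  (+)t^(-27) = -1e-27
  (-)t^(-26) = -1e-26
  (+)t^(-25) = -1e-25
  (-)t^(-24) = -1e-24
  (+)t^(-23) = -1e-23
  (-)t^(-22) = -1e-22
  (+)t^(-21) = -1e-21
  (-)t^(-20) = -1e-20
  (+)t^(-19) = -1e-19
  (+)t^(-17) = -1e-17
Sum = (-1e-52) + (-1e-51) + (-1e-50) + (-1e-49) + (-1e-48) + (-1e-47) + (-1e-46) + (-1e-45) + (-1e-44) + (-1e-43) + (-1e-42) + (-1e-41) + (-1e-40) + (-1e-39) + (-1e-38) + (-1e-37) + (-1e-36) + (-1e-35) + (-1e-34) + (-1e-33) + (-1e-32) + (-1e-31) + (-1e-30) + (-1e-29) + (-1e-28) + (-1e-27) + (-1e-26) + (-1e-25) + (-1e-24) + (-1e-23) + (-1e-22) + (-1e-21) + (-1e-20) + (-1e-19) + (-1e-17)
= -1.011111111e-17
Rounded to 6 significant figures: -1.01111e-17

-1.01111e-17


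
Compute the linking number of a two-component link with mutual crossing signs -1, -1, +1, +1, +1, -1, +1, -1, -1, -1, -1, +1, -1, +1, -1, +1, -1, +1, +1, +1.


Step 1: Count positive crossings: 10
Step 2: Count negative crossings: 10
Step 3: Sum of signs = 10 - 10 = 0
Step 4: Linking number = sum/2 = 0/2 = 0

0


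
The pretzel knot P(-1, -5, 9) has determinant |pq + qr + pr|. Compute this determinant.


Step 1: Compute pq + qr + pr.
pq = (-1)*(-5) = 5
qr = (-5)*9 = -45
pr = (-1)*9 = -9
pq + qr + pr = 5 + (-45) + (-9) = -49
Step 2: Take absolute value.
det(P(-1,-5,9)) = |-49| = 49

49


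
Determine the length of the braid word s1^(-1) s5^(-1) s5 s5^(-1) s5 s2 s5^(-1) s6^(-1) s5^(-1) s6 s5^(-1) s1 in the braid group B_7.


The word length counts the number of generators (including inverses).
Listing each generator: s1^(-1), s5^(-1), s5, s5^(-1), s5, s2, s5^(-1), s6^(-1), s5^(-1), s6, s5^(-1), s1
There are 12 generators in this braid word.

12


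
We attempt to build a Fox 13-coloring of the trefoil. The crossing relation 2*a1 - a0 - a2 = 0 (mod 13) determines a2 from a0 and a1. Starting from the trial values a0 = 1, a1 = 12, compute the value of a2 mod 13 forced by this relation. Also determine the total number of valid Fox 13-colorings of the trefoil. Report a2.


Step 1: Apply the given crossing relation 2*a1 - a0 - a2 = 0 (mod 13).
  a2 = 2*a1 - a0 mod 13
  a2 = 2*12 - 1 mod 13
  a2 = 24 - 1 mod 13
  a2 = 23 mod 13 = 10
Step 2: The trefoil has determinant 3.
  Number of Fox p-colorings (p prime) is p^2 if p = 3, else p.
  Since 13 does not divide 3, only trivial (constant) colorings exist.
  (So the trial a0 = 1, a1 = 12 with a0 != a1 does NOT extend to a valid coloring of the whole trefoil: the other two crossing relations require 3*(a1 - a0) = 0 (mod 13), which fails.)
  Total colorings = 13
Step 3: a2 = 10, total Fox 13-colorings = 13

10


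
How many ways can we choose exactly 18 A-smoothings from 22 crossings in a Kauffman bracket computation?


We choose which 18 of 22 crossings get A-smoothings.
C(22, 18) = 22! / (18! * 4!)
= 7315

7315


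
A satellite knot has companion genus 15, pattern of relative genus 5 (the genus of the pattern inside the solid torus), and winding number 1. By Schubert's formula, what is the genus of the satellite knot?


Schubert: g(satellite) = g_rel(pattern) + |winding| * g(companion),
where g_rel(pattern) is the genus of the pattern relative to the solid torus.
= 5 + 1 * 15
= 5 + 15 = 20

20


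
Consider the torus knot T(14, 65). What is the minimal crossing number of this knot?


For a torus knot T(p, q) with gcd(p,q)=1,
the crossing number is min(p*(q-1), q*(p-1)).
p*(q-1) = 14*64 = 896
q*(p-1) = 65*13 = 845
min(896, 845) = 845

845


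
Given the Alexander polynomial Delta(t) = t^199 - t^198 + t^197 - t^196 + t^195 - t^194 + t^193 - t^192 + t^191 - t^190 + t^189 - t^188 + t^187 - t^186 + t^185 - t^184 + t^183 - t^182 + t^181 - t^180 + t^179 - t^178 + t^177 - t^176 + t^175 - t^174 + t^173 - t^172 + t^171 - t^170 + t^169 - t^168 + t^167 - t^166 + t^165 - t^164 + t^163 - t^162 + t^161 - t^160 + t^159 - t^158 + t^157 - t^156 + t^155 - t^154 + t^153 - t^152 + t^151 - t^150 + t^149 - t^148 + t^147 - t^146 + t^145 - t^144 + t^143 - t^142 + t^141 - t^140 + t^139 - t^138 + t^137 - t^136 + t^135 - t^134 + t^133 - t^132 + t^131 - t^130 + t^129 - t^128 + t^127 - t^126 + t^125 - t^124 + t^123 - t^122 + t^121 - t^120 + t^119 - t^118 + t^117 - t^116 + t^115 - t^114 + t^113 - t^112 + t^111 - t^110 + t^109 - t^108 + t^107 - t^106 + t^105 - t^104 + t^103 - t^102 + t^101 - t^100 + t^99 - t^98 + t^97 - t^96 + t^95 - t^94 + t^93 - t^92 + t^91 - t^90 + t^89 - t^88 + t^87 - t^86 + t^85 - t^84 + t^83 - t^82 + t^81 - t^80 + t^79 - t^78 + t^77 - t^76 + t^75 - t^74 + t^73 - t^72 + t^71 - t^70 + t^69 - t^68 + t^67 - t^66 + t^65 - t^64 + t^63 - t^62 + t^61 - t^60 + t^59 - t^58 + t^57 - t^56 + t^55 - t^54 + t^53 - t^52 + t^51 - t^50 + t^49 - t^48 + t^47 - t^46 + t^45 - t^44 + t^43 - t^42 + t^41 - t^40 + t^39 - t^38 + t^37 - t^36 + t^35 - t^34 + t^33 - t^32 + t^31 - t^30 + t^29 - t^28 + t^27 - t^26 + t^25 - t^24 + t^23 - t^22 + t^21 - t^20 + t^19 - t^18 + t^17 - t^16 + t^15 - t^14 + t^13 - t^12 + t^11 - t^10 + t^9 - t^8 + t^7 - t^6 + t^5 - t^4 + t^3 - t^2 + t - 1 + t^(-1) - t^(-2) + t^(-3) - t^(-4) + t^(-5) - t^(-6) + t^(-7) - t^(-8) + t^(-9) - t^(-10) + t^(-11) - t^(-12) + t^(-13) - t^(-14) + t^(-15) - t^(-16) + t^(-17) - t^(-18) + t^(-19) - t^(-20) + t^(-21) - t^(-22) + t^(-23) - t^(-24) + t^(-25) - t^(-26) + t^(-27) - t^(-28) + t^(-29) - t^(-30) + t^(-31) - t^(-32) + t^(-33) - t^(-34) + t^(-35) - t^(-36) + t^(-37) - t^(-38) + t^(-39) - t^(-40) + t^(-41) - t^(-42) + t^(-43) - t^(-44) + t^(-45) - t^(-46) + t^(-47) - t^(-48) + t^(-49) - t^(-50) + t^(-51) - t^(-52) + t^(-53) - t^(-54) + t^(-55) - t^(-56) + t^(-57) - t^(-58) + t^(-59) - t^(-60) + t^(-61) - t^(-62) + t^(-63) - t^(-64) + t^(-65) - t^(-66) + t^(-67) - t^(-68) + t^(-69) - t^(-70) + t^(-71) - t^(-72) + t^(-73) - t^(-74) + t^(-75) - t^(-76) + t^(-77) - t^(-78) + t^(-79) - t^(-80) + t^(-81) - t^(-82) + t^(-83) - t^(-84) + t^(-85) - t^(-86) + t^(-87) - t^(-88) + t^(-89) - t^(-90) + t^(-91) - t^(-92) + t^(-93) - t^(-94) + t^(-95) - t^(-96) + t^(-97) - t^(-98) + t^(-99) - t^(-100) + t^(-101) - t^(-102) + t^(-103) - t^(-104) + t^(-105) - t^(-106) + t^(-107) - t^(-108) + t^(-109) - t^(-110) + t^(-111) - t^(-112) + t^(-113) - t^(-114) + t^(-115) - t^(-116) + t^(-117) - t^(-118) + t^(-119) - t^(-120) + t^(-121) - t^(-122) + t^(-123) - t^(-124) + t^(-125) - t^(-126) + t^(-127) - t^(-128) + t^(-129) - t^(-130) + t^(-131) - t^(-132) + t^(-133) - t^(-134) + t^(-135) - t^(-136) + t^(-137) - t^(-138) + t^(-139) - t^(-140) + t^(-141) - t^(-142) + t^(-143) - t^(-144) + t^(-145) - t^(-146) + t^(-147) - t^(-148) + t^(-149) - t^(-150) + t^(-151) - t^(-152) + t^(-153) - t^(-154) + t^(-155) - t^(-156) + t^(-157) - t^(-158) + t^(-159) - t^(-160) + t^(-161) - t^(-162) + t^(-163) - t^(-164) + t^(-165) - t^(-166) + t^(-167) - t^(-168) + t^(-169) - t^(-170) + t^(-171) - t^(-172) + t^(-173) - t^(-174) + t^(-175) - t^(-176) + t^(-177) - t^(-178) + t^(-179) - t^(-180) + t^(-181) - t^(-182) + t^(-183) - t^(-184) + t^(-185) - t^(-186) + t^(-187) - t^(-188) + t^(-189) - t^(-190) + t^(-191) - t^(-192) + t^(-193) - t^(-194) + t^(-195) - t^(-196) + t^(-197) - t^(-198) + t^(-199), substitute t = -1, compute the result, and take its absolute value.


Step 1: The polynomial has 399 terms with alternating signs, exponents from 199 down to -199.
Step 2: Substitute t = -1. The i-th term has coefficient (-1)^i and exponent (m-i),
  so its value is (-1)^i * (-1)^(m-i) = (-1)^m = -1 for every i.
Step 3: All 399 terms equal -1, so Delta(-1) = 399 * (-1) = -399
Step 4: |Delta(-1)| = 399

399


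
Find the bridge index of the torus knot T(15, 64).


The bridge number of T(p,q) is min(p,q).
min(15, 64) = 15

15


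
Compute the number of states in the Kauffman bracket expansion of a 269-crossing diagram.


Each crossing contributes 2 choices (A-smoothing or B-smoothing).
Total states = 2^269 = 948568795032094272909893509191171341133987714380927500611236528192824358010355712

948568795032094272909893509191171341133987714380927500611236528192824358010355712


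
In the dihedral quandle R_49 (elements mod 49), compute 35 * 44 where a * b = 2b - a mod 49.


35 * 44 = 2*44 - 35 mod 49
= 88 - 35 mod 49
= 53 mod 49 = 4

4


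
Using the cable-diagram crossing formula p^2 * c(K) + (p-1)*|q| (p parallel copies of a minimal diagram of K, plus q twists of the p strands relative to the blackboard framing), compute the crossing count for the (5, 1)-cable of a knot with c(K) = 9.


Step 1: Each of the c(K) crossings of the companion diagram becomes p*p = p^2 crossings among the p parallel strands, and each of the |q| twists s_1 s_2 ... s_(p-1) adds (p-1) crossings.
  Crossings = p^2 * c(K) + (p-1)*|q|
Step 2: = 5^2 * 9 + (5-1)*1
Step 3: = 25*9 + 4*1
Step 4: = 225 + 4 = 229

229


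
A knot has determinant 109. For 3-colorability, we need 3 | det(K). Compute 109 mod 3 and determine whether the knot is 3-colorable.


Step 1: A knot is p-colorable if and only if p divides its determinant.
Step 2: Compute 109 mod 3.
109 = 36 * 3 + 1
Step 3: 109 mod 3 = 1
Step 4: The knot is 3-colorable: no

1


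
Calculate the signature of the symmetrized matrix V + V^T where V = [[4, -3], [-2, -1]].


Step 1: V + V^T = [[8, -5], [-5, -2]]
Step 2: trace = 6, det = -41
Step 3: Discriminant = 6^2 - 4*(-41) = 200
Step 4: Eigenvalues: 10.0711, -4.07107
Step 5: Signature = (# positive eigenvalues) - (# negative eigenvalues) = 0

0


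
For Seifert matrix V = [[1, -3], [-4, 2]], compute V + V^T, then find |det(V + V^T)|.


Step 1: Form V + V^T where V = [[1, -3], [-4, 2]]
  V^T = [[1, -4], [-3, 2]]
  V + V^T = [[2, -7], [-7, 4]]
Step 2: det(V + V^T) = 2*4 - (-7)*(-7)
  = 8 - 49 = -41
Step 3: Knot determinant = |det(V + V^T)| = |-41| = 41

41


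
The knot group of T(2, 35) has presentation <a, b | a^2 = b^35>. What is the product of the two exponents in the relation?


The relation is a^2 = b^35.
Product of exponents = 2 * 35
= 70

70


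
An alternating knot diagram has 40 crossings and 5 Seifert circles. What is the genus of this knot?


For alternating knots, g = (c - s + 1)/2.
= (40 - 5 + 1)/2
= 36/2 = 18

18


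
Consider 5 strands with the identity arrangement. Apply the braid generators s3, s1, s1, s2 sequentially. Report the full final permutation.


Starting with identity [1, 2, 3, 4, 5].
Apply generators in sequence:
  After s3: [1, 2, 4, 3, 5]
  After s1: [2, 1, 4, 3, 5]
  After s1: [1, 2, 4, 3, 5]
  After s2: [1, 4, 2, 3, 5]
Final permutation: [1, 4, 2, 3, 5]

[1, 4, 2, 3, 5]


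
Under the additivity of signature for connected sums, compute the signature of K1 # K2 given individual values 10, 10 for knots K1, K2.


The signature is additive under connected sum.
signature(K1 # K2) = (10) + (10)
= 20

20


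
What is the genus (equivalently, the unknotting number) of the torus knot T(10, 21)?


For a torus knot T(p,q), both the unknotting number and genus equal (p-1)(q-1)/2.
= (10-1)(21-1)/2
= 9*20/2
= 180/2 = 90

90


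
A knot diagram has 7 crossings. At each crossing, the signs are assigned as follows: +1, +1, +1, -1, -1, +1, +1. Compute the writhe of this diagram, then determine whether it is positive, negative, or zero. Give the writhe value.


Step 1: Count positive crossings (+1).
Positive crossings: 5
Step 2: Count negative crossings (-1).
Negative crossings: 2
Step 3: Writhe = (positive) - (negative)
w = 5 - 2 = 3
Step 4: |w| = 3, and w is positive

3


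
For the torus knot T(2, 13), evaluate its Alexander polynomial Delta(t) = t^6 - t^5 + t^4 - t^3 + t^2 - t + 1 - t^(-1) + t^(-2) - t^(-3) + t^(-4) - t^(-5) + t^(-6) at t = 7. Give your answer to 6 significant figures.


Substituting t = 7 into Delta(t) = t^6 - t^5 + t^4 - t^3 + t^2 - t + 1 - t^(-1) + t^(-2) - t^(-3) + t^(-4) - t^(-5) + t^(-6):
Term values: (117649) + (-16807) + (2401) + (-343) + (49) + (-7) + (1) + (-0.142857) + (0.0204082) + (-0.00291545) + (0.000416493) + (-5.9499e-05) + (8.49986e-06)
Sum = 102942.875
Rounded to 6 significant figures: 102943

102943


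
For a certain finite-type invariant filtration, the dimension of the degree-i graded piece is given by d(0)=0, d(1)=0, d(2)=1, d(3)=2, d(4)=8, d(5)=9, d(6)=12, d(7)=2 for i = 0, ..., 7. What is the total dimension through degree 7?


Total dimension = d(0) + d(1) + ... + d(7)
= 0 + 0 + 1 + 2 + 8 + 9 + 12 + 2
= 34

34


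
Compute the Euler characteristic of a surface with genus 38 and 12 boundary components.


chi = 2 - 2g - b
= 2 - 2*38 - 12
= 2 - 76 - 12 = -86

-86


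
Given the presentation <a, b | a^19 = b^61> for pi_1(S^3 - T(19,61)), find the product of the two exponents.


The relation is a^19 = b^61.
Product of exponents = 19 * 61
= 1159

1159


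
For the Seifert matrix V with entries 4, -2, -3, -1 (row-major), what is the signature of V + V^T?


Step 1: V + V^T = [[8, -5], [-5, -2]]
Step 2: trace = 6, det = -41
Step 3: Discriminant = 6^2 - 4*(-41) = 200
Step 4: Eigenvalues: 10.0711, -4.07107
Step 5: Signature = (# positive eigenvalues) - (# negative eigenvalues) = 0

0


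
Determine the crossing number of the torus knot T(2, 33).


For a torus knot T(p, q) with gcd(p,q)=1,
the crossing number is min(p*(q-1), q*(p-1)).
p*(q-1) = 2*32 = 64
q*(p-1) = 33*1 = 33
min(64, 33) = 33

33


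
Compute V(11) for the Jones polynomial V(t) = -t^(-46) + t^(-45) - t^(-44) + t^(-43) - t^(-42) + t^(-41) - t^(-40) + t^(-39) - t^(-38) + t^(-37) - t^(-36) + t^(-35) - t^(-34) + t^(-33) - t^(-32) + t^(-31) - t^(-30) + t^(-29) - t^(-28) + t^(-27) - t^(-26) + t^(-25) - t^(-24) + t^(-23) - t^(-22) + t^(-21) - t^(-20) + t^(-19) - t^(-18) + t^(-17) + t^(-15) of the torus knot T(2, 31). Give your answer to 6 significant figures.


Substituting t = 11 into V(t) = -t^(-46) + t^(-45) - t^(-44) + t^(-43) - t^(-42) + t^(-41) - t^(-40) + t^(-39) - t^(-38) + t^(-37) - t^(-36) + t^(-35) - t^(-34) + t^(-33) - t^(-32) + t^(-31) - t^(-30) + t^(-29) - t^(-28) + t^(-27) - t^(-26) + t^(-25) - t^(-24) + t^(-23) - t^(-22) + t^(-21) - t^(-20) + t^(-19) - t^(-18) + t^(-17) + t^(-15):
  (-)t^(-46) = -1.2472e-48
  (+)t^(-45) = 1.37192e-47
  (-)t^(-44) = -1.50911e-46
  (+)t^(-43) = 1.66002e-45
  (-)t^(-42) = -1.82603e-44
  (+)t^(-41) = 2.00863e-43
  (-)t^(-40) = -2.20949e-42
  (+)t^(-39) = 2.43044e-41
  (-)t^(-38) = -2.67349e-40
  (+)t^(-37) = 2.94083e-39
  (-)t^(-36) = -3.23492e-38
  (+)t^(-35) = 3.55841e-37
  (-)t^(-34) = -3.91425e-36
  (+)t^(-33) = 4.30568e-35
  (-)t^(-32) = -4.73624e-34
  (+)t^(-31) = 5.20987e-33
  (-)t^(-30) = -5.73086e-32
  (+)t^(-29) = 6.30394e-31
  (-)t^(-28) = -6.93433e-30
  (+)t^(-27) = 7.62777e-29
  (-)t^(-26) = -8.39055e-28
  (+)t^(-25) = 9.2296e-27
  (-)t^(-24) = -1.01526e-25
  (+)t^(-23) = 1.11678e-24
  (-)t^(-22) = -1.22846e-23
  (+)t^(-21) = 1.35131e-22
  (-)t^(-20) = -1.48644e-21
  (+)t^(-19) = 1.63508e-20
  (-)t^(-18) = -1.79859e-19
  (+)t^(-17) = 1.97845e-18
  (+)t^(-15) = 2.39392e-16
Sum = (-1.2472e-48) + (1.37192e-47) + (-1.50911e-46) + (1.66002e-45) + (-1.82603e-44) + (2.00863e-43) + (-2.20949e-42) + (2.43044e-41) + (-2.67349e-40) + (2.94083e-39) + (-3.23492e-38) + (3.55841e-37) + (-3.91425e-36) + (4.30568e-35) + (-4.73624e-34) + (5.20987e-33) + (-5.73086e-32) + (6.30394e-31) + (-6.93433e-30) + (7.62777e-29) + (-8.39055e-28) + (9.2296e-27) + (-1.01526e-25) + (1.11678e-24) + (-1.22846e-23) + (1.35131e-22) + (-1.48644e-21) + (1.63508e-20) + (-1.79859e-19) + (1.97845e-18) + (2.39392e-16)
= 2.412056255e-16
Rounded to 6 significant figures: 2.41206e-16

2.41206e-16


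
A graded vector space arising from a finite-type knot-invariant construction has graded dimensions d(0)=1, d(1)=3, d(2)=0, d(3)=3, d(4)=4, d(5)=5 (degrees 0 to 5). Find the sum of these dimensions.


Total dimension = d(0) + d(1) + ... + d(5)
= 1 + 3 + 0 + 3 + 4 + 5
= 16

16


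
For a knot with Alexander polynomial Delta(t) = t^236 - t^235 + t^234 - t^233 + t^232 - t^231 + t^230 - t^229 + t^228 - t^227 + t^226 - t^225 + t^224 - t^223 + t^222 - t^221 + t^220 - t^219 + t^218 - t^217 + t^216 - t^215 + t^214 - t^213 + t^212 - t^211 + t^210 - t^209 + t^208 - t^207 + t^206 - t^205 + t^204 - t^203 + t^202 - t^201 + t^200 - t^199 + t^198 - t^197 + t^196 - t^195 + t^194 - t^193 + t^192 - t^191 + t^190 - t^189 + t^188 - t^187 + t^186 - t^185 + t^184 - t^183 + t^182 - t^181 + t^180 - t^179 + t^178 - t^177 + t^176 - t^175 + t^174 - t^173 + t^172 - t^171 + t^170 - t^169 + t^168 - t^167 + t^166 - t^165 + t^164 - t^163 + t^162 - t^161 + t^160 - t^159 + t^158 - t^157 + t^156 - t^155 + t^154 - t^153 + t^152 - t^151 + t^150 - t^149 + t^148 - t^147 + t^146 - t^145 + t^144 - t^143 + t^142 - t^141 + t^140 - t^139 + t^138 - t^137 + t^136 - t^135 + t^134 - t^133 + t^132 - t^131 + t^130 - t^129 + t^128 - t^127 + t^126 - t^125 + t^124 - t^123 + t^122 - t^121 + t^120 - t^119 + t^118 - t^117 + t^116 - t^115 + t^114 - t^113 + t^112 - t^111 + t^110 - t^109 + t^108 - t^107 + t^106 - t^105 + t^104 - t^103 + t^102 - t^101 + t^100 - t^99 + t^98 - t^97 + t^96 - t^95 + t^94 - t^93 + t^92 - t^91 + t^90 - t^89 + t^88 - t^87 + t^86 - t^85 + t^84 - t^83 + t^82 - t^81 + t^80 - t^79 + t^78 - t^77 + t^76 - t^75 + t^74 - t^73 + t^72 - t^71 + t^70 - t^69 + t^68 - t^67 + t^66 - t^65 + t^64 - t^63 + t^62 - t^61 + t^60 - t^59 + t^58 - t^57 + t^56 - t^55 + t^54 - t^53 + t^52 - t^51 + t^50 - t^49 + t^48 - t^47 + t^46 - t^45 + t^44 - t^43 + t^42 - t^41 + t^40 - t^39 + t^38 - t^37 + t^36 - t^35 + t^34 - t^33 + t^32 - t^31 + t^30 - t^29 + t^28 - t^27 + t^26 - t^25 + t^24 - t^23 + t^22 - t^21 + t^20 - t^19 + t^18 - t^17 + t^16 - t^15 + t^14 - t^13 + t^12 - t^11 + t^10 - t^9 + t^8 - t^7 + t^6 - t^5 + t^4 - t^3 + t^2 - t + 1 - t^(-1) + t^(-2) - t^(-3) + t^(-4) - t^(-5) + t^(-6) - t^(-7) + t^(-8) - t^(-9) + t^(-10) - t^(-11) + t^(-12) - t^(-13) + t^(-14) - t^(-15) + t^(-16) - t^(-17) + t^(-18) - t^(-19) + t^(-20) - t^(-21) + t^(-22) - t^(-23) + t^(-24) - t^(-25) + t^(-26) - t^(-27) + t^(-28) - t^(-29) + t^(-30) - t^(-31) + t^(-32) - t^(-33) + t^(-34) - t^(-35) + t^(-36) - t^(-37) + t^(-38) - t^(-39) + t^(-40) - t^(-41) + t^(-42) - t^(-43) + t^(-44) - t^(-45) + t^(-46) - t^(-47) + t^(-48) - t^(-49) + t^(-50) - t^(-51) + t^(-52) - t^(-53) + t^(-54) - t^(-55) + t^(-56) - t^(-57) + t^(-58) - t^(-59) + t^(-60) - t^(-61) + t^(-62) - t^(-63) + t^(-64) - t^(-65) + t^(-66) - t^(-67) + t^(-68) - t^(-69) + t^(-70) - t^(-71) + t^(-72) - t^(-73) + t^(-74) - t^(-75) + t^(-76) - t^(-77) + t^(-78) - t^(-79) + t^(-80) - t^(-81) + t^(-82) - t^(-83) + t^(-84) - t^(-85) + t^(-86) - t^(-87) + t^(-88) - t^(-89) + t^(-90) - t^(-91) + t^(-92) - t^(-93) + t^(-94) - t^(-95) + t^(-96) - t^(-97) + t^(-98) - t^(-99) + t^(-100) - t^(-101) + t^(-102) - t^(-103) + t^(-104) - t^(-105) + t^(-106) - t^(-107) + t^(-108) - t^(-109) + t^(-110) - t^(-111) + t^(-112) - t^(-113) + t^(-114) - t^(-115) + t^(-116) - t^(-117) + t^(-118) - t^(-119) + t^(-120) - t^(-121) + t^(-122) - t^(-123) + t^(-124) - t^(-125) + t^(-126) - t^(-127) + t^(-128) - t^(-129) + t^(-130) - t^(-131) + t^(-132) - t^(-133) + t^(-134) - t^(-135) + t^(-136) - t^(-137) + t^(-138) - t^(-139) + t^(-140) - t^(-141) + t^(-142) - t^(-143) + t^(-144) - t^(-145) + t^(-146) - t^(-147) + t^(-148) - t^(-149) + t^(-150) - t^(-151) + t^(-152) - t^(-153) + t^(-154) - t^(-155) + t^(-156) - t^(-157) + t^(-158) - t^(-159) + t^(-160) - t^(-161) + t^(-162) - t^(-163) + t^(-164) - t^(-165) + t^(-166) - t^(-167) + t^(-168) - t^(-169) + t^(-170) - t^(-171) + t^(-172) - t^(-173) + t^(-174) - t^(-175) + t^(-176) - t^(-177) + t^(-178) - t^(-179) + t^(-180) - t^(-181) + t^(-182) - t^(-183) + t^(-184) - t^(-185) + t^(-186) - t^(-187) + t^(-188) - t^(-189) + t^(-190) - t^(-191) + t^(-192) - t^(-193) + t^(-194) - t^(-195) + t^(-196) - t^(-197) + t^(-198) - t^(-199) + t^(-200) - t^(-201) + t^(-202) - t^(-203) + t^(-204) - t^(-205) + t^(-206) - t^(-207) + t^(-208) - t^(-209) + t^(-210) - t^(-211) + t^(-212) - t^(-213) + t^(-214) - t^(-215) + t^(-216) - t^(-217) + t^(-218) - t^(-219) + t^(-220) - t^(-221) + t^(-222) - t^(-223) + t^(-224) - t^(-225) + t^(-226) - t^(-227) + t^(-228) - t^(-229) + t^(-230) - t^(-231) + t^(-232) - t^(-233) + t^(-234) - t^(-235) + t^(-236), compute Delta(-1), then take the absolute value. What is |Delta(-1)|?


Step 1: The polynomial has 473 terms with alternating signs, exponents from 236 down to -236.
Step 2: Substitute t = -1. The i-th term has coefficient (-1)^i and exponent (m-i),
  so its value is (-1)^i * (-1)^(m-i) = (-1)^m = 1 for every i.
Step 3: All 473 terms equal 1, so Delta(-1) = 473 * (1) = 473
Step 4: |Delta(-1)| = 473

473
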